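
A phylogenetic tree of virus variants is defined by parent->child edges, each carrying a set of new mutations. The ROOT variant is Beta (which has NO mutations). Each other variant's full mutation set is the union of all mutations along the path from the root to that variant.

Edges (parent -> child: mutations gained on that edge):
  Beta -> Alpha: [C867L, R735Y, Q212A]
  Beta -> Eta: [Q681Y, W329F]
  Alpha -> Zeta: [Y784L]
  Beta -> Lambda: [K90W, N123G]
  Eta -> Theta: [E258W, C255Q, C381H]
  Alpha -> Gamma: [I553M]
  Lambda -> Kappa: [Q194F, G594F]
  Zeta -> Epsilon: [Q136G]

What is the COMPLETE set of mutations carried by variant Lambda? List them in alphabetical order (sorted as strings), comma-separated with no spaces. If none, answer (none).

Answer: K90W,N123G

Derivation:
At Beta: gained [] -> total []
At Lambda: gained ['K90W', 'N123G'] -> total ['K90W', 'N123G']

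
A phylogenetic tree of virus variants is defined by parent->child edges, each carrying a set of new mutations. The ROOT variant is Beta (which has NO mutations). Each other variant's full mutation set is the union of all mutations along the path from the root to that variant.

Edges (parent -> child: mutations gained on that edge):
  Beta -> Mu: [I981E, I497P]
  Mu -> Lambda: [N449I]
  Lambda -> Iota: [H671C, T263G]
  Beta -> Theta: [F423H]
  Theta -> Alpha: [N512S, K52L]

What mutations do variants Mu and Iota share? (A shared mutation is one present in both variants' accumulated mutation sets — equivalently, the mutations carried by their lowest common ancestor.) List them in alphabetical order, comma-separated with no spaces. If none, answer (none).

Accumulating mutations along path to Mu:
  At Beta: gained [] -> total []
  At Mu: gained ['I981E', 'I497P'] -> total ['I497P', 'I981E']
Mutations(Mu) = ['I497P', 'I981E']
Accumulating mutations along path to Iota:
  At Beta: gained [] -> total []
  At Mu: gained ['I981E', 'I497P'] -> total ['I497P', 'I981E']
  At Lambda: gained ['N449I'] -> total ['I497P', 'I981E', 'N449I']
  At Iota: gained ['H671C', 'T263G'] -> total ['H671C', 'I497P', 'I981E', 'N449I', 'T263G']
Mutations(Iota) = ['H671C', 'I497P', 'I981E', 'N449I', 'T263G']
Intersection: ['I497P', 'I981E'] ∩ ['H671C', 'I497P', 'I981E', 'N449I', 'T263G'] = ['I497P', 'I981E']

Answer: I497P,I981E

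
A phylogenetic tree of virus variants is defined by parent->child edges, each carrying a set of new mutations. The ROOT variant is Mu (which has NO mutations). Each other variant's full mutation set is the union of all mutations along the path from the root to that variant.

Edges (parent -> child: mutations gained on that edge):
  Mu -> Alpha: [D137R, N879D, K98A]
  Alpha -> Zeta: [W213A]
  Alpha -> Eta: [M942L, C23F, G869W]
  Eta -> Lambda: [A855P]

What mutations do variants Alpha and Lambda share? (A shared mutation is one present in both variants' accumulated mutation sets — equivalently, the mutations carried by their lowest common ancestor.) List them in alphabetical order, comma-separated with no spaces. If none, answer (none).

Accumulating mutations along path to Alpha:
  At Mu: gained [] -> total []
  At Alpha: gained ['D137R', 'N879D', 'K98A'] -> total ['D137R', 'K98A', 'N879D']
Mutations(Alpha) = ['D137R', 'K98A', 'N879D']
Accumulating mutations along path to Lambda:
  At Mu: gained [] -> total []
  At Alpha: gained ['D137R', 'N879D', 'K98A'] -> total ['D137R', 'K98A', 'N879D']
  At Eta: gained ['M942L', 'C23F', 'G869W'] -> total ['C23F', 'D137R', 'G869W', 'K98A', 'M942L', 'N879D']
  At Lambda: gained ['A855P'] -> total ['A855P', 'C23F', 'D137R', 'G869W', 'K98A', 'M942L', 'N879D']
Mutations(Lambda) = ['A855P', 'C23F', 'D137R', 'G869W', 'K98A', 'M942L', 'N879D']
Intersection: ['D137R', 'K98A', 'N879D'] ∩ ['A855P', 'C23F', 'D137R', 'G869W', 'K98A', 'M942L', 'N879D'] = ['D137R', 'K98A', 'N879D']

Answer: D137R,K98A,N879D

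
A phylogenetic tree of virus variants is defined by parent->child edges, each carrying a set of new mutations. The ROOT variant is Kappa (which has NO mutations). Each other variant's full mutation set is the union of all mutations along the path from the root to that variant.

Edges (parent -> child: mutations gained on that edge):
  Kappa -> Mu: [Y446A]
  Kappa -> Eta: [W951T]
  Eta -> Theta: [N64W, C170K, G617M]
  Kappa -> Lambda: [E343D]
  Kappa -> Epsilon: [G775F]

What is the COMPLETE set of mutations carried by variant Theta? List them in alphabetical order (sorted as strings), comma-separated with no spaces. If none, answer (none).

Answer: C170K,G617M,N64W,W951T

Derivation:
At Kappa: gained [] -> total []
At Eta: gained ['W951T'] -> total ['W951T']
At Theta: gained ['N64W', 'C170K', 'G617M'] -> total ['C170K', 'G617M', 'N64W', 'W951T']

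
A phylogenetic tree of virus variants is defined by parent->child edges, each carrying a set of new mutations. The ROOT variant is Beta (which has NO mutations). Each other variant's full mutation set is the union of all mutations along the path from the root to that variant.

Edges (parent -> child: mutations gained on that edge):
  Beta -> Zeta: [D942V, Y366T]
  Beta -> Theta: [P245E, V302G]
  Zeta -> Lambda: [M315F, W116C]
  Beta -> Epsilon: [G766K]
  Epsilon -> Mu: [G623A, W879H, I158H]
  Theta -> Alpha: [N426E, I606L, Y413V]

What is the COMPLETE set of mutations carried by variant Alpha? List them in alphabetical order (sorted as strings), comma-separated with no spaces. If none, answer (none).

At Beta: gained [] -> total []
At Theta: gained ['P245E', 'V302G'] -> total ['P245E', 'V302G']
At Alpha: gained ['N426E', 'I606L', 'Y413V'] -> total ['I606L', 'N426E', 'P245E', 'V302G', 'Y413V']

Answer: I606L,N426E,P245E,V302G,Y413V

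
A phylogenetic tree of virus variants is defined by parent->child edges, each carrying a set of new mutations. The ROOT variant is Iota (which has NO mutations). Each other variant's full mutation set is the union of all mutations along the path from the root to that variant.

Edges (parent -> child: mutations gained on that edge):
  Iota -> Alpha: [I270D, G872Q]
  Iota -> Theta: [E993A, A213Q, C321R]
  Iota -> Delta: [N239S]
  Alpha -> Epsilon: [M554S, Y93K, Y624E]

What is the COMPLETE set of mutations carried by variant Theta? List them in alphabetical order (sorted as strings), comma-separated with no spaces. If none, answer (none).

At Iota: gained [] -> total []
At Theta: gained ['E993A', 'A213Q', 'C321R'] -> total ['A213Q', 'C321R', 'E993A']

Answer: A213Q,C321R,E993A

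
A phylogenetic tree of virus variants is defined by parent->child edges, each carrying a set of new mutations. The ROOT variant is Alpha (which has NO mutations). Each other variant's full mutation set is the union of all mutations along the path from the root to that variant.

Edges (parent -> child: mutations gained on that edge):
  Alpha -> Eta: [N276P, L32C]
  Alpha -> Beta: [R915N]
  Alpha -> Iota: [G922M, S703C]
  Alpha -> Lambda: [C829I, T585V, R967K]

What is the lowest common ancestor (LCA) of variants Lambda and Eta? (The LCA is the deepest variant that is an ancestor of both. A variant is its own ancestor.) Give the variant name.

Path from root to Lambda: Alpha -> Lambda
  ancestors of Lambda: {Alpha, Lambda}
Path from root to Eta: Alpha -> Eta
  ancestors of Eta: {Alpha, Eta}
Common ancestors: {Alpha}
Walk up from Eta: Eta (not in ancestors of Lambda), Alpha (in ancestors of Lambda)
Deepest common ancestor (LCA) = Alpha

Answer: Alpha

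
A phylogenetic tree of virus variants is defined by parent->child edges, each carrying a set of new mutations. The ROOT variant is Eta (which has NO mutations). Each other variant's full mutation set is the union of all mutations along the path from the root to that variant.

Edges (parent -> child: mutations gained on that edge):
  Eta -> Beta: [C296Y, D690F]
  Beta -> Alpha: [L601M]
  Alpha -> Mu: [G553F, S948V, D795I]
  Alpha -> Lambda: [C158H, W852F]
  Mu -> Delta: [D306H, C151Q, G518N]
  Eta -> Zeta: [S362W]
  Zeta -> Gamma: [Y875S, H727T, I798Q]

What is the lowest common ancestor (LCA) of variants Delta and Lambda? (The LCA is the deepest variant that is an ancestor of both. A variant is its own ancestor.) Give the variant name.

Answer: Alpha

Derivation:
Path from root to Delta: Eta -> Beta -> Alpha -> Mu -> Delta
  ancestors of Delta: {Eta, Beta, Alpha, Mu, Delta}
Path from root to Lambda: Eta -> Beta -> Alpha -> Lambda
  ancestors of Lambda: {Eta, Beta, Alpha, Lambda}
Common ancestors: {Eta, Beta, Alpha}
Walk up from Lambda: Lambda (not in ancestors of Delta), Alpha (in ancestors of Delta), Beta (in ancestors of Delta), Eta (in ancestors of Delta)
Deepest common ancestor (LCA) = Alpha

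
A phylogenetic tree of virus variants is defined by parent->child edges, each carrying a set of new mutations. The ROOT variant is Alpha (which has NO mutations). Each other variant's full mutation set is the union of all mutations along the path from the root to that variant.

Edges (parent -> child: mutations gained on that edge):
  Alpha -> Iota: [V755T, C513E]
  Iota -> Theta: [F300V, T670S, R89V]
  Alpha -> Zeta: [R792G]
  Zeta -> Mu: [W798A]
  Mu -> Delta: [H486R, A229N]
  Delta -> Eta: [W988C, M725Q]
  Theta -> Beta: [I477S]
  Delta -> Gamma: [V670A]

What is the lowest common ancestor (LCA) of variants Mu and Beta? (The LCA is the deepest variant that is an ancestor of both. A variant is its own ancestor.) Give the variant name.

Answer: Alpha

Derivation:
Path from root to Mu: Alpha -> Zeta -> Mu
  ancestors of Mu: {Alpha, Zeta, Mu}
Path from root to Beta: Alpha -> Iota -> Theta -> Beta
  ancestors of Beta: {Alpha, Iota, Theta, Beta}
Common ancestors: {Alpha}
Walk up from Beta: Beta (not in ancestors of Mu), Theta (not in ancestors of Mu), Iota (not in ancestors of Mu), Alpha (in ancestors of Mu)
Deepest common ancestor (LCA) = Alpha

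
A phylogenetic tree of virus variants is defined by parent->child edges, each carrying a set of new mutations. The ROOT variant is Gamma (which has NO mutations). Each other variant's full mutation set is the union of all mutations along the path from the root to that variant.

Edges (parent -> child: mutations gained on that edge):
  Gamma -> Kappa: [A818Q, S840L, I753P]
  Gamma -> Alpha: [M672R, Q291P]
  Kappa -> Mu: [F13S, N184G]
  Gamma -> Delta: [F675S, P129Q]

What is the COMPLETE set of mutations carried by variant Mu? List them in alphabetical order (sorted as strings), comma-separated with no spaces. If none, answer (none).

Answer: A818Q,F13S,I753P,N184G,S840L

Derivation:
At Gamma: gained [] -> total []
At Kappa: gained ['A818Q', 'S840L', 'I753P'] -> total ['A818Q', 'I753P', 'S840L']
At Mu: gained ['F13S', 'N184G'] -> total ['A818Q', 'F13S', 'I753P', 'N184G', 'S840L']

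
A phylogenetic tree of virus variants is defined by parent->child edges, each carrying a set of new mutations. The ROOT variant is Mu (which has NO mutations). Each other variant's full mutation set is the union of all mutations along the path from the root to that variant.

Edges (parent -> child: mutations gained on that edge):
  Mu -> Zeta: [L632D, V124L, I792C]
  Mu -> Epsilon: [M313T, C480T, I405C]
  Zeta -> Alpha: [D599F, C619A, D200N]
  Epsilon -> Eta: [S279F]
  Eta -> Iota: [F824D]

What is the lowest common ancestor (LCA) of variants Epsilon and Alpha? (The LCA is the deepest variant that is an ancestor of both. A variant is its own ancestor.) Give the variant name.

Answer: Mu

Derivation:
Path from root to Epsilon: Mu -> Epsilon
  ancestors of Epsilon: {Mu, Epsilon}
Path from root to Alpha: Mu -> Zeta -> Alpha
  ancestors of Alpha: {Mu, Zeta, Alpha}
Common ancestors: {Mu}
Walk up from Alpha: Alpha (not in ancestors of Epsilon), Zeta (not in ancestors of Epsilon), Mu (in ancestors of Epsilon)
Deepest common ancestor (LCA) = Mu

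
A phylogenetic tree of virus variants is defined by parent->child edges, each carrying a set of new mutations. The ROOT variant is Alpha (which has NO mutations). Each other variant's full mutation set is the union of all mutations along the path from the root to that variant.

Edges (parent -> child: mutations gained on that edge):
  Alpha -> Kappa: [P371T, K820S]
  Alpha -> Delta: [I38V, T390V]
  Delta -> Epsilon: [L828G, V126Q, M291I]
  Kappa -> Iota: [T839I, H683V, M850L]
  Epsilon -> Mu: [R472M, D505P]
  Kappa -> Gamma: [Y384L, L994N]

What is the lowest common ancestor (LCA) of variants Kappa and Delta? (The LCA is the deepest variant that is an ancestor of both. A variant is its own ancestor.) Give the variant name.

Path from root to Kappa: Alpha -> Kappa
  ancestors of Kappa: {Alpha, Kappa}
Path from root to Delta: Alpha -> Delta
  ancestors of Delta: {Alpha, Delta}
Common ancestors: {Alpha}
Walk up from Delta: Delta (not in ancestors of Kappa), Alpha (in ancestors of Kappa)
Deepest common ancestor (LCA) = Alpha

Answer: Alpha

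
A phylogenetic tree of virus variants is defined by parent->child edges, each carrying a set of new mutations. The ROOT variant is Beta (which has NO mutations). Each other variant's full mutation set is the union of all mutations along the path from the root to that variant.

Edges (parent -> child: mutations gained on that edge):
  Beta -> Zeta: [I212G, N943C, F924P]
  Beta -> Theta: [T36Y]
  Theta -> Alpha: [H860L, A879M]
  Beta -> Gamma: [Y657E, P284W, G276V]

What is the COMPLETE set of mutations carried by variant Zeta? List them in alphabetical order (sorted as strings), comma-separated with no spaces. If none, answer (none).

At Beta: gained [] -> total []
At Zeta: gained ['I212G', 'N943C', 'F924P'] -> total ['F924P', 'I212G', 'N943C']

Answer: F924P,I212G,N943C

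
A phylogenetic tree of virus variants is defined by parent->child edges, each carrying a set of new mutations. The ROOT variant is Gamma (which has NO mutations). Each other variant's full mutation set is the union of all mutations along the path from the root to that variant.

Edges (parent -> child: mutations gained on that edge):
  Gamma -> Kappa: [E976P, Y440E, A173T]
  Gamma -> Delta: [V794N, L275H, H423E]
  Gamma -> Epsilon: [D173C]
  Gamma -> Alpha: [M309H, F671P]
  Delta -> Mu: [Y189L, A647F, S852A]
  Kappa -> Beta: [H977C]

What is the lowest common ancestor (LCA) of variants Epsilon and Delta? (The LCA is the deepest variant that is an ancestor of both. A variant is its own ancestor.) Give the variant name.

Answer: Gamma

Derivation:
Path from root to Epsilon: Gamma -> Epsilon
  ancestors of Epsilon: {Gamma, Epsilon}
Path from root to Delta: Gamma -> Delta
  ancestors of Delta: {Gamma, Delta}
Common ancestors: {Gamma}
Walk up from Delta: Delta (not in ancestors of Epsilon), Gamma (in ancestors of Epsilon)
Deepest common ancestor (LCA) = Gamma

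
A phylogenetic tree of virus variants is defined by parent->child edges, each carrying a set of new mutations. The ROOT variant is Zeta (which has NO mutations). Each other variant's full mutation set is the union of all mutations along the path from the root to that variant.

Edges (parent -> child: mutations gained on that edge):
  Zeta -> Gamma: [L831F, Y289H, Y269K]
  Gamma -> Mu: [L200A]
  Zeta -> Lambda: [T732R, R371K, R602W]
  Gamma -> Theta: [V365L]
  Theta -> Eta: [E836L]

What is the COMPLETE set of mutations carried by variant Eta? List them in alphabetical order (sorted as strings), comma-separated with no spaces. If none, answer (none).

Answer: E836L,L831F,V365L,Y269K,Y289H

Derivation:
At Zeta: gained [] -> total []
At Gamma: gained ['L831F', 'Y289H', 'Y269K'] -> total ['L831F', 'Y269K', 'Y289H']
At Theta: gained ['V365L'] -> total ['L831F', 'V365L', 'Y269K', 'Y289H']
At Eta: gained ['E836L'] -> total ['E836L', 'L831F', 'V365L', 'Y269K', 'Y289H']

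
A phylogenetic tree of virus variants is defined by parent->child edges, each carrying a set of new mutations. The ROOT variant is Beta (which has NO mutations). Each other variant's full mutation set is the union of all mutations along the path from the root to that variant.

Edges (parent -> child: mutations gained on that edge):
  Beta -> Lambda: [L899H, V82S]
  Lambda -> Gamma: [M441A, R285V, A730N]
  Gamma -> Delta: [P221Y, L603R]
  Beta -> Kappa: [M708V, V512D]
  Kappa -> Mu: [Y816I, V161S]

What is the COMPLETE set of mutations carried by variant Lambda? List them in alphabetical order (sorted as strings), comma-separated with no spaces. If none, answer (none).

Answer: L899H,V82S

Derivation:
At Beta: gained [] -> total []
At Lambda: gained ['L899H', 'V82S'] -> total ['L899H', 'V82S']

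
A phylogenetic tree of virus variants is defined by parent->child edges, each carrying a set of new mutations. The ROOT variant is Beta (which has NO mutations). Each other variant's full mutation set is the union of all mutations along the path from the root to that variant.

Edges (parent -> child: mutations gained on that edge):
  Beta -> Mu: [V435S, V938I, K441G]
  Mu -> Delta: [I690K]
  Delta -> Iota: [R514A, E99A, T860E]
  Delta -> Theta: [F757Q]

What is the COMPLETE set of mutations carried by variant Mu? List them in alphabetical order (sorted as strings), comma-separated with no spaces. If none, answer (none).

At Beta: gained [] -> total []
At Mu: gained ['V435S', 'V938I', 'K441G'] -> total ['K441G', 'V435S', 'V938I']

Answer: K441G,V435S,V938I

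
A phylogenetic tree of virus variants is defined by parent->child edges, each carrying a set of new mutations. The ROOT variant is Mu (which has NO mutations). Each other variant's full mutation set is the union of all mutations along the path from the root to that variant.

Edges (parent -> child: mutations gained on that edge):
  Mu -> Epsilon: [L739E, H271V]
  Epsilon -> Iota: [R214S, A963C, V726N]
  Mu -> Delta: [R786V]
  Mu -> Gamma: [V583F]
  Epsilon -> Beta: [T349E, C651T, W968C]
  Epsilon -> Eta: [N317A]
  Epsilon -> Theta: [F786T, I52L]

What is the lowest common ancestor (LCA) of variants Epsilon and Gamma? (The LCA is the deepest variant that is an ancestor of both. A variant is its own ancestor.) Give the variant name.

Path from root to Epsilon: Mu -> Epsilon
  ancestors of Epsilon: {Mu, Epsilon}
Path from root to Gamma: Mu -> Gamma
  ancestors of Gamma: {Mu, Gamma}
Common ancestors: {Mu}
Walk up from Gamma: Gamma (not in ancestors of Epsilon), Mu (in ancestors of Epsilon)
Deepest common ancestor (LCA) = Mu

Answer: Mu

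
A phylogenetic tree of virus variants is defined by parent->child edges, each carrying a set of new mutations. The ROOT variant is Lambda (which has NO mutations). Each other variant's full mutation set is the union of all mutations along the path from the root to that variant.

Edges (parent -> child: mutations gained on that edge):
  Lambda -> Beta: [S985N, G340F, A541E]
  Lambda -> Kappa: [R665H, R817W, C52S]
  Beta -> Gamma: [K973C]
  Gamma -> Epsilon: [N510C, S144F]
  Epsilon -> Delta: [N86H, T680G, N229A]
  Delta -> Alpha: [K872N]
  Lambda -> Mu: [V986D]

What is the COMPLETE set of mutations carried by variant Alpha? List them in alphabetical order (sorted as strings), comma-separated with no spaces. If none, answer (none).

At Lambda: gained [] -> total []
At Beta: gained ['S985N', 'G340F', 'A541E'] -> total ['A541E', 'G340F', 'S985N']
At Gamma: gained ['K973C'] -> total ['A541E', 'G340F', 'K973C', 'S985N']
At Epsilon: gained ['N510C', 'S144F'] -> total ['A541E', 'G340F', 'K973C', 'N510C', 'S144F', 'S985N']
At Delta: gained ['N86H', 'T680G', 'N229A'] -> total ['A541E', 'G340F', 'K973C', 'N229A', 'N510C', 'N86H', 'S144F', 'S985N', 'T680G']
At Alpha: gained ['K872N'] -> total ['A541E', 'G340F', 'K872N', 'K973C', 'N229A', 'N510C', 'N86H', 'S144F', 'S985N', 'T680G']

Answer: A541E,G340F,K872N,K973C,N229A,N510C,N86H,S144F,S985N,T680G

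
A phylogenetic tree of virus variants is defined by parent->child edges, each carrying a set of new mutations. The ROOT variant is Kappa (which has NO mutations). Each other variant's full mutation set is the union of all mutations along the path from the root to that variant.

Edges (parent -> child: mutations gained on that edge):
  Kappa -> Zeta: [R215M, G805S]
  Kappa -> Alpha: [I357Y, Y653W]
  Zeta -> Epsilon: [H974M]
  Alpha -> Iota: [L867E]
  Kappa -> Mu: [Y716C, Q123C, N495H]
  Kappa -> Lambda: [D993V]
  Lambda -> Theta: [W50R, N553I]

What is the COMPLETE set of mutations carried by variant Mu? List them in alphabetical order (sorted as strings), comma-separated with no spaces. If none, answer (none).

Answer: N495H,Q123C,Y716C

Derivation:
At Kappa: gained [] -> total []
At Mu: gained ['Y716C', 'Q123C', 'N495H'] -> total ['N495H', 'Q123C', 'Y716C']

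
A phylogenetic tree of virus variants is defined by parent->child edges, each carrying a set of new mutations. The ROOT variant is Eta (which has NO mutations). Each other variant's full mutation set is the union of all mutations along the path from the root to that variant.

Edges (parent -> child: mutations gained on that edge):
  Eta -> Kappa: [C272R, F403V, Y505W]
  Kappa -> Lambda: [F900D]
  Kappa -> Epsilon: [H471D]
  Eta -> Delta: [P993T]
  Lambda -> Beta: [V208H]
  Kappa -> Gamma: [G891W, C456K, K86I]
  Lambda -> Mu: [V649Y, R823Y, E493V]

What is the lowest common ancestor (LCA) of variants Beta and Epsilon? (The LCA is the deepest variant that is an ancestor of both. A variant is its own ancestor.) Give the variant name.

Path from root to Beta: Eta -> Kappa -> Lambda -> Beta
  ancestors of Beta: {Eta, Kappa, Lambda, Beta}
Path from root to Epsilon: Eta -> Kappa -> Epsilon
  ancestors of Epsilon: {Eta, Kappa, Epsilon}
Common ancestors: {Eta, Kappa}
Walk up from Epsilon: Epsilon (not in ancestors of Beta), Kappa (in ancestors of Beta), Eta (in ancestors of Beta)
Deepest common ancestor (LCA) = Kappa

Answer: Kappa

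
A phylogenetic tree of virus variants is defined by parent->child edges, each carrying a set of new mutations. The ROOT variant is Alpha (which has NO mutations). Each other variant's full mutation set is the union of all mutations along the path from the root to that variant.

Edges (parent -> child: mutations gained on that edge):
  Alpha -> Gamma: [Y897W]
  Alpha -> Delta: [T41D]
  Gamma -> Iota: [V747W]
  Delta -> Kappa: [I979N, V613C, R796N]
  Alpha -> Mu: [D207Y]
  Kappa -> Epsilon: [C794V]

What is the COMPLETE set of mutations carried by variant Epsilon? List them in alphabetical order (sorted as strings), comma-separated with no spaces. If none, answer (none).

Answer: C794V,I979N,R796N,T41D,V613C

Derivation:
At Alpha: gained [] -> total []
At Delta: gained ['T41D'] -> total ['T41D']
At Kappa: gained ['I979N', 'V613C', 'R796N'] -> total ['I979N', 'R796N', 'T41D', 'V613C']
At Epsilon: gained ['C794V'] -> total ['C794V', 'I979N', 'R796N', 'T41D', 'V613C']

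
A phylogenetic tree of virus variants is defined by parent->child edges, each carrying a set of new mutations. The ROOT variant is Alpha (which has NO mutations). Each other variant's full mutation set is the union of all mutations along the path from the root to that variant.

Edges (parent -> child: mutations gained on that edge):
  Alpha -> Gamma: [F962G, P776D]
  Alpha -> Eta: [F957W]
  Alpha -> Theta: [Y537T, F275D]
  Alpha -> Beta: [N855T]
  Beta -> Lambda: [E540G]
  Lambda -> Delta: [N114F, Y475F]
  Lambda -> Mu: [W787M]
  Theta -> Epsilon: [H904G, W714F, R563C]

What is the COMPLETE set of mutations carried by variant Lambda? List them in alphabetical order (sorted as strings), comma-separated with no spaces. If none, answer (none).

Answer: E540G,N855T

Derivation:
At Alpha: gained [] -> total []
At Beta: gained ['N855T'] -> total ['N855T']
At Lambda: gained ['E540G'] -> total ['E540G', 'N855T']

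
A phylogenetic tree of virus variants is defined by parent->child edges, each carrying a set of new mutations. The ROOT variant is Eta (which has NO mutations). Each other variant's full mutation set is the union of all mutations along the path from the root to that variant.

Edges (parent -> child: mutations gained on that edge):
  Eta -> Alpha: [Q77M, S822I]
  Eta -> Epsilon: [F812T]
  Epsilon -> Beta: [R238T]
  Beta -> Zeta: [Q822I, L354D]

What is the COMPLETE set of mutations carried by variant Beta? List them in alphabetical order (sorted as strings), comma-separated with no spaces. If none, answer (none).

Answer: F812T,R238T

Derivation:
At Eta: gained [] -> total []
At Epsilon: gained ['F812T'] -> total ['F812T']
At Beta: gained ['R238T'] -> total ['F812T', 'R238T']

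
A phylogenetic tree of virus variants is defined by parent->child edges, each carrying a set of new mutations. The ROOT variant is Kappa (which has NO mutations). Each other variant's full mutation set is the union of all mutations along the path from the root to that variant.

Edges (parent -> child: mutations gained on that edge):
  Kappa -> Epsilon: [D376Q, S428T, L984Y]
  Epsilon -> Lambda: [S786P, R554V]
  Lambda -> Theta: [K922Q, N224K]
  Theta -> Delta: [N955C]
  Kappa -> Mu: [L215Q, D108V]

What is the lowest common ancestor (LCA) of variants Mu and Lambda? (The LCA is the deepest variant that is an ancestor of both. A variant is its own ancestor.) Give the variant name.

Answer: Kappa

Derivation:
Path from root to Mu: Kappa -> Mu
  ancestors of Mu: {Kappa, Mu}
Path from root to Lambda: Kappa -> Epsilon -> Lambda
  ancestors of Lambda: {Kappa, Epsilon, Lambda}
Common ancestors: {Kappa}
Walk up from Lambda: Lambda (not in ancestors of Mu), Epsilon (not in ancestors of Mu), Kappa (in ancestors of Mu)
Deepest common ancestor (LCA) = Kappa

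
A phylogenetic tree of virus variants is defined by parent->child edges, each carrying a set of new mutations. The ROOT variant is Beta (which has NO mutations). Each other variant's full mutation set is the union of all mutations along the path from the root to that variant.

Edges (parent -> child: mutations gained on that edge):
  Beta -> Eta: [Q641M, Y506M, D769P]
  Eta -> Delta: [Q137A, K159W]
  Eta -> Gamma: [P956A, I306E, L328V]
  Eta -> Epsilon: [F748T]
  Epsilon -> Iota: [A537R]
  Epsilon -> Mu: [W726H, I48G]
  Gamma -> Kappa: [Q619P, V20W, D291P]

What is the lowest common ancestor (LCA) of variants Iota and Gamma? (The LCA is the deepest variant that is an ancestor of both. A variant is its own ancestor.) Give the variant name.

Answer: Eta

Derivation:
Path from root to Iota: Beta -> Eta -> Epsilon -> Iota
  ancestors of Iota: {Beta, Eta, Epsilon, Iota}
Path from root to Gamma: Beta -> Eta -> Gamma
  ancestors of Gamma: {Beta, Eta, Gamma}
Common ancestors: {Beta, Eta}
Walk up from Gamma: Gamma (not in ancestors of Iota), Eta (in ancestors of Iota), Beta (in ancestors of Iota)
Deepest common ancestor (LCA) = Eta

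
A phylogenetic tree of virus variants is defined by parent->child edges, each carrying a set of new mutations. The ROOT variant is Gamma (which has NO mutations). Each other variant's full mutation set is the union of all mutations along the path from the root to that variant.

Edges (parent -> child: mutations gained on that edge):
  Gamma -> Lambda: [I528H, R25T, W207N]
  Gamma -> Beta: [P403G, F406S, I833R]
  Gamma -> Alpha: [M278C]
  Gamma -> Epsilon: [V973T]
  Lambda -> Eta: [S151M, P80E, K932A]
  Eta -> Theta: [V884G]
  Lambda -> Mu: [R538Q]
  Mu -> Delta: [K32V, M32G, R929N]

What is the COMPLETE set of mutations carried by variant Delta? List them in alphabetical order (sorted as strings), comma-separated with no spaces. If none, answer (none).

Answer: I528H,K32V,M32G,R25T,R538Q,R929N,W207N

Derivation:
At Gamma: gained [] -> total []
At Lambda: gained ['I528H', 'R25T', 'W207N'] -> total ['I528H', 'R25T', 'W207N']
At Mu: gained ['R538Q'] -> total ['I528H', 'R25T', 'R538Q', 'W207N']
At Delta: gained ['K32V', 'M32G', 'R929N'] -> total ['I528H', 'K32V', 'M32G', 'R25T', 'R538Q', 'R929N', 'W207N']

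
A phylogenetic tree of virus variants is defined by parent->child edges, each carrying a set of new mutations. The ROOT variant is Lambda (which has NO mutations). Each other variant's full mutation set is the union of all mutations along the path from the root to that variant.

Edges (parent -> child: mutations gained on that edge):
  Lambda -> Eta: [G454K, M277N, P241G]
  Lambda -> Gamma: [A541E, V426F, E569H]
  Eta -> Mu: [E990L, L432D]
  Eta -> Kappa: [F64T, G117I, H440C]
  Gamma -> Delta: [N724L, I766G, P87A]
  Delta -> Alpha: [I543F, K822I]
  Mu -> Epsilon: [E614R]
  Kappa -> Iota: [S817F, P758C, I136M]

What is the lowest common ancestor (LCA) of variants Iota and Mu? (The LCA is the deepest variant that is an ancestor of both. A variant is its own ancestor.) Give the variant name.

Path from root to Iota: Lambda -> Eta -> Kappa -> Iota
  ancestors of Iota: {Lambda, Eta, Kappa, Iota}
Path from root to Mu: Lambda -> Eta -> Mu
  ancestors of Mu: {Lambda, Eta, Mu}
Common ancestors: {Lambda, Eta}
Walk up from Mu: Mu (not in ancestors of Iota), Eta (in ancestors of Iota), Lambda (in ancestors of Iota)
Deepest common ancestor (LCA) = Eta

Answer: Eta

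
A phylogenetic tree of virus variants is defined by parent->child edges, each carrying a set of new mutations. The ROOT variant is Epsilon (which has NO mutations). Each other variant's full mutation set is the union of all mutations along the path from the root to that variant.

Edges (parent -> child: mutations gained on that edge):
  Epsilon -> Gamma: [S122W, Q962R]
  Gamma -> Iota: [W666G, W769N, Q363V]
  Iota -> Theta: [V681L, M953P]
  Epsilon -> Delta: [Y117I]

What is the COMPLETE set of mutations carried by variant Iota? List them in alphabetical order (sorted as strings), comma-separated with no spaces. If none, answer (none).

At Epsilon: gained [] -> total []
At Gamma: gained ['S122W', 'Q962R'] -> total ['Q962R', 'S122W']
At Iota: gained ['W666G', 'W769N', 'Q363V'] -> total ['Q363V', 'Q962R', 'S122W', 'W666G', 'W769N']

Answer: Q363V,Q962R,S122W,W666G,W769N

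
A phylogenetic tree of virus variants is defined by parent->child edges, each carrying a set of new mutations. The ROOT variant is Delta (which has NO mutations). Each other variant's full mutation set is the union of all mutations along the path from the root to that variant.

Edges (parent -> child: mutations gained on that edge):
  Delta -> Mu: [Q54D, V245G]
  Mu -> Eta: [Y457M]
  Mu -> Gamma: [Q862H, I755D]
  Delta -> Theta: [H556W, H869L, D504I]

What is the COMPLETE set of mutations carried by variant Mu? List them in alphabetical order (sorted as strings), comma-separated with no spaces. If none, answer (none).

Answer: Q54D,V245G

Derivation:
At Delta: gained [] -> total []
At Mu: gained ['Q54D', 'V245G'] -> total ['Q54D', 'V245G']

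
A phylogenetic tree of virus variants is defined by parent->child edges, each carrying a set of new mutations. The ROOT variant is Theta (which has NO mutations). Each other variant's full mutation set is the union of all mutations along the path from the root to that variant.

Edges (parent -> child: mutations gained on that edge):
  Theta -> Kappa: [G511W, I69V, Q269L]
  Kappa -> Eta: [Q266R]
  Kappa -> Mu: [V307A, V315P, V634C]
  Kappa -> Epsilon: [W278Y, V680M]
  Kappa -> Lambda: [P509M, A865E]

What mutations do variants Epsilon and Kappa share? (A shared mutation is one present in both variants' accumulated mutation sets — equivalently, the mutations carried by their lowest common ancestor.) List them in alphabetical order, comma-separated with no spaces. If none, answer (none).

Answer: G511W,I69V,Q269L

Derivation:
Accumulating mutations along path to Epsilon:
  At Theta: gained [] -> total []
  At Kappa: gained ['G511W', 'I69V', 'Q269L'] -> total ['G511W', 'I69V', 'Q269L']
  At Epsilon: gained ['W278Y', 'V680M'] -> total ['G511W', 'I69V', 'Q269L', 'V680M', 'W278Y']
Mutations(Epsilon) = ['G511W', 'I69V', 'Q269L', 'V680M', 'W278Y']
Accumulating mutations along path to Kappa:
  At Theta: gained [] -> total []
  At Kappa: gained ['G511W', 'I69V', 'Q269L'] -> total ['G511W', 'I69V', 'Q269L']
Mutations(Kappa) = ['G511W', 'I69V', 'Q269L']
Intersection: ['G511W', 'I69V', 'Q269L', 'V680M', 'W278Y'] ∩ ['G511W', 'I69V', 'Q269L'] = ['G511W', 'I69V', 'Q269L']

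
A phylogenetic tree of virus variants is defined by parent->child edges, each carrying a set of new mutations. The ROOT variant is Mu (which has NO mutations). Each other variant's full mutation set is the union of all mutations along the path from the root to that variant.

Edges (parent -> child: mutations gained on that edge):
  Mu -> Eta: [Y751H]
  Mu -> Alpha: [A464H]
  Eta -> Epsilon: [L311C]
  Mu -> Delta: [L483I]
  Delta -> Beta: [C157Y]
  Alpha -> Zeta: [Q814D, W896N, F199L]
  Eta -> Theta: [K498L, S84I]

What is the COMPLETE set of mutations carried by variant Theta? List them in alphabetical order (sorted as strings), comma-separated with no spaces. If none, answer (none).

At Mu: gained [] -> total []
At Eta: gained ['Y751H'] -> total ['Y751H']
At Theta: gained ['K498L', 'S84I'] -> total ['K498L', 'S84I', 'Y751H']

Answer: K498L,S84I,Y751H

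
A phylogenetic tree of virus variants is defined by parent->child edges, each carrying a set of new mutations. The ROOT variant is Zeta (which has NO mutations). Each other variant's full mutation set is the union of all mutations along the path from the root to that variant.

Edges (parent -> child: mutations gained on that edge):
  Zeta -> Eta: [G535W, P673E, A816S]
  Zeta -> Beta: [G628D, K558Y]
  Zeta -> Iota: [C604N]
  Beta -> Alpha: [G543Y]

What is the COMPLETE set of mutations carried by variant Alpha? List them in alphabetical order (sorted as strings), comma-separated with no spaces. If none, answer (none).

At Zeta: gained [] -> total []
At Beta: gained ['G628D', 'K558Y'] -> total ['G628D', 'K558Y']
At Alpha: gained ['G543Y'] -> total ['G543Y', 'G628D', 'K558Y']

Answer: G543Y,G628D,K558Y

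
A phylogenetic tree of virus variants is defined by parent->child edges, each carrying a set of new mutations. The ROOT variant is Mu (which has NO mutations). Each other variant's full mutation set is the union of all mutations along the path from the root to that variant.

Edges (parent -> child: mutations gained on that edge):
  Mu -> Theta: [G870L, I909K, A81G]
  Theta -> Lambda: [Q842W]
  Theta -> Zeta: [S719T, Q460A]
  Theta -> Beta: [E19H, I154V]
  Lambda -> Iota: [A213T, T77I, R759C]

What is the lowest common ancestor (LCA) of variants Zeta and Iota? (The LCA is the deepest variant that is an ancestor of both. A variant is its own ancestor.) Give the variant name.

Answer: Theta

Derivation:
Path from root to Zeta: Mu -> Theta -> Zeta
  ancestors of Zeta: {Mu, Theta, Zeta}
Path from root to Iota: Mu -> Theta -> Lambda -> Iota
  ancestors of Iota: {Mu, Theta, Lambda, Iota}
Common ancestors: {Mu, Theta}
Walk up from Iota: Iota (not in ancestors of Zeta), Lambda (not in ancestors of Zeta), Theta (in ancestors of Zeta), Mu (in ancestors of Zeta)
Deepest common ancestor (LCA) = Theta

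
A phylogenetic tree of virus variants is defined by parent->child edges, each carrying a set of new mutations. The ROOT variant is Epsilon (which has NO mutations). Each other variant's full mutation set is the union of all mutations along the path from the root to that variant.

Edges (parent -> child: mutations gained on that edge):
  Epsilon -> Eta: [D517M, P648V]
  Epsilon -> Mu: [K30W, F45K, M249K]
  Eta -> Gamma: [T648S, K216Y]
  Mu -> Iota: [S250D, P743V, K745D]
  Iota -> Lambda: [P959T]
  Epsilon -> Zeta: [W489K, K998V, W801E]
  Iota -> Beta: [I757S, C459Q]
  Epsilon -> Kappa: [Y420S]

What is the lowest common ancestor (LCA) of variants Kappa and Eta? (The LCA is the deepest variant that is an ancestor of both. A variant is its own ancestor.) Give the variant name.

Path from root to Kappa: Epsilon -> Kappa
  ancestors of Kappa: {Epsilon, Kappa}
Path from root to Eta: Epsilon -> Eta
  ancestors of Eta: {Epsilon, Eta}
Common ancestors: {Epsilon}
Walk up from Eta: Eta (not in ancestors of Kappa), Epsilon (in ancestors of Kappa)
Deepest common ancestor (LCA) = Epsilon

Answer: Epsilon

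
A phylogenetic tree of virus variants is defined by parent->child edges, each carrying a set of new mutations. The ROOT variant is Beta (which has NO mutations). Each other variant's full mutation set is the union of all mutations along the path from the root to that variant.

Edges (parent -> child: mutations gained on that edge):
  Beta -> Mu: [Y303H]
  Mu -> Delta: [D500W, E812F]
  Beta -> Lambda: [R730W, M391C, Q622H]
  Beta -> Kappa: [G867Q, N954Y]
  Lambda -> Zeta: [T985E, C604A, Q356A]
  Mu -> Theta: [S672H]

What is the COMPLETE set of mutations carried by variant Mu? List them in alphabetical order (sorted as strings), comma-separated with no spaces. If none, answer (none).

At Beta: gained [] -> total []
At Mu: gained ['Y303H'] -> total ['Y303H']

Answer: Y303H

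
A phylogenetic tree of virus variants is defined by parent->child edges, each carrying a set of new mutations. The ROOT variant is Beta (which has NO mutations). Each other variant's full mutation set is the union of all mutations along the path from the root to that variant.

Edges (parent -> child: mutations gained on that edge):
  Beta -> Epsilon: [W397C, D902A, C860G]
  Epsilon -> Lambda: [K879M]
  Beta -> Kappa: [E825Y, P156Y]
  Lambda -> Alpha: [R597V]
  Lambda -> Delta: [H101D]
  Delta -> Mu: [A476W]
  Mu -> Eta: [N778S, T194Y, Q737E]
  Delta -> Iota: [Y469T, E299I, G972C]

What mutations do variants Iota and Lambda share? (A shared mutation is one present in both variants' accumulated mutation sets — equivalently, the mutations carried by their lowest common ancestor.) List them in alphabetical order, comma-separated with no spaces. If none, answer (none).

Accumulating mutations along path to Iota:
  At Beta: gained [] -> total []
  At Epsilon: gained ['W397C', 'D902A', 'C860G'] -> total ['C860G', 'D902A', 'W397C']
  At Lambda: gained ['K879M'] -> total ['C860G', 'D902A', 'K879M', 'W397C']
  At Delta: gained ['H101D'] -> total ['C860G', 'D902A', 'H101D', 'K879M', 'W397C']
  At Iota: gained ['Y469T', 'E299I', 'G972C'] -> total ['C860G', 'D902A', 'E299I', 'G972C', 'H101D', 'K879M', 'W397C', 'Y469T']
Mutations(Iota) = ['C860G', 'D902A', 'E299I', 'G972C', 'H101D', 'K879M', 'W397C', 'Y469T']
Accumulating mutations along path to Lambda:
  At Beta: gained [] -> total []
  At Epsilon: gained ['W397C', 'D902A', 'C860G'] -> total ['C860G', 'D902A', 'W397C']
  At Lambda: gained ['K879M'] -> total ['C860G', 'D902A', 'K879M', 'W397C']
Mutations(Lambda) = ['C860G', 'D902A', 'K879M', 'W397C']
Intersection: ['C860G', 'D902A', 'E299I', 'G972C', 'H101D', 'K879M', 'W397C', 'Y469T'] ∩ ['C860G', 'D902A', 'K879M', 'W397C'] = ['C860G', 'D902A', 'K879M', 'W397C']

Answer: C860G,D902A,K879M,W397C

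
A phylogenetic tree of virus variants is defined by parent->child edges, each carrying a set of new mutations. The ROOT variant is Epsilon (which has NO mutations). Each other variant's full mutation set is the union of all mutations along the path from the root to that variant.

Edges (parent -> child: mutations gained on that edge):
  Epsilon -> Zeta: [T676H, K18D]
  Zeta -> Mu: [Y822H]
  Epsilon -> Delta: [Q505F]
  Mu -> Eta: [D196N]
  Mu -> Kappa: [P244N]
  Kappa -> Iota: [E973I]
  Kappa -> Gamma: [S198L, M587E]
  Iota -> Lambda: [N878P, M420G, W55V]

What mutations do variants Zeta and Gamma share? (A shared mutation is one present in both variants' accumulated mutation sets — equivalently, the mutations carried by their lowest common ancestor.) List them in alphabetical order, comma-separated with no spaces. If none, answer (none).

Answer: K18D,T676H

Derivation:
Accumulating mutations along path to Zeta:
  At Epsilon: gained [] -> total []
  At Zeta: gained ['T676H', 'K18D'] -> total ['K18D', 'T676H']
Mutations(Zeta) = ['K18D', 'T676H']
Accumulating mutations along path to Gamma:
  At Epsilon: gained [] -> total []
  At Zeta: gained ['T676H', 'K18D'] -> total ['K18D', 'T676H']
  At Mu: gained ['Y822H'] -> total ['K18D', 'T676H', 'Y822H']
  At Kappa: gained ['P244N'] -> total ['K18D', 'P244N', 'T676H', 'Y822H']
  At Gamma: gained ['S198L', 'M587E'] -> total ['K18D', 'M587E', 'P244N', 'S198L', 'T676H', 'Y822H']
Mutations(Gamma) = ['K18D', 'M587E', 'P244N', 'S198L', 'T676H', 'Y822H']
Intersection: ['K18D', 'T676H'] ∩ ['K18D', 'M587E', 'P244N', 'S198L', 'T676H', 'Y822H'] = ['K18D', 'T676H']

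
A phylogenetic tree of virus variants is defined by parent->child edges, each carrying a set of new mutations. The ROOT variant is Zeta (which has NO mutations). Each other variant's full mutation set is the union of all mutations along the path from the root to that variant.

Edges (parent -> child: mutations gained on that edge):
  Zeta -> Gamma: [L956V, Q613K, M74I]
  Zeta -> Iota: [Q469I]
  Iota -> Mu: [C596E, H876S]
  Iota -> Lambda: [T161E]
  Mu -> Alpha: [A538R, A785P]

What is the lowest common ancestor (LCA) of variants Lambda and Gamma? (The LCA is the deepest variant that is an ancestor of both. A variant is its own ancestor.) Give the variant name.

Path from root to Lambda: Zeta -> Iota -> Lambda
  ancestors of Lambda: {Zeta, Iota, Lambda}
Path from root to Gamma: Zeta -> Gamma
  ancestors of Gamma: {Zeta, Gamma}
Common ancestors: {Zeta}
Walk up from Gamma: Gamma (not in ancestors of Lambda), Zeta (in ancestors of Lambda)
Deepest common ancestor (LCA) = Zeta

Answer: Zeta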